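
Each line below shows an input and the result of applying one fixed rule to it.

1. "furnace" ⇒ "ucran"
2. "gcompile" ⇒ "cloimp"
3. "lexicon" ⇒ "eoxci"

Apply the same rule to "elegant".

lneag

What's happening: take characters alternately from the front and the back (1st, last, 2nd, 2nd-last, ...), then delete the first 2 characters.
"elegant" → "lneag".
(Check on "furnace": → "feucran" → "ucran" ✓)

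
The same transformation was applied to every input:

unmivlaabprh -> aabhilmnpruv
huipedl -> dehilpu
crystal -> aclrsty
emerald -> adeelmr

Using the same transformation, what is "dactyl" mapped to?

acdlty

The rule is to sort the characters into alphabetical order.
Applying that to "dactyl" gives "acdlty".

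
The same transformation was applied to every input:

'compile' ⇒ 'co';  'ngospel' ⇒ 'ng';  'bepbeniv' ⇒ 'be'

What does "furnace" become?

The pattern: keep only the first 2 characters.
On "furnace" that produces "fu".

fu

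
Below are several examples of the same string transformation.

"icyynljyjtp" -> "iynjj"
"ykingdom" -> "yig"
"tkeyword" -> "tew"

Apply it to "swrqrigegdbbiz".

The pattern: delete the last 2 characters, then keep every other character starting from the first (positions 1st, 3rd, 5th, ...).
Starting from "swrqrigegdbbiz": after the first operation, "swrqrigegdbb"; after the second, "srrggb".

srrggb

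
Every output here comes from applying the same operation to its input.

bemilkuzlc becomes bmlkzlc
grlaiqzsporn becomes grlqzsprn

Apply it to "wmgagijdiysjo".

wmggjdysj

The pattern: remove every vowel.
Doing the same to "wmgagijdiysjo": "wmggjdysj".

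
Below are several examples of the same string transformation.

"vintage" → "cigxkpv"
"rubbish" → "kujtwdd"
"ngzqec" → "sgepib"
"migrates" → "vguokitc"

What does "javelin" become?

What's happening: move the last 3 characters to the front (rotate right by 3), then shift every letter 2 places forward in the alphabet (wrapping around).
On "javelin": the first step gives "linjave", and the second then gives "nkplcxg".

nkplcxg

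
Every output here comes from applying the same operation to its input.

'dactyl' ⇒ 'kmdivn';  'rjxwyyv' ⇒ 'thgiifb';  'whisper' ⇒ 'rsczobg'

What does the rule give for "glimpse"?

Looking at the pairs, the operation is to move the first character to the end, then shift every letter 10 places forward in the alphabet (wrapping around).
For "glimpse", step one produces "limpseg"; step two turns that into "vswzcoq".

vswzcoq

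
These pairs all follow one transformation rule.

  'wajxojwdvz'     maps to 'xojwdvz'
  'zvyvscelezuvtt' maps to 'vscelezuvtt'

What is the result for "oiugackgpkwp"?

gackgpkwp

What's happening: delete the first 3 characters.
"oiugackgpkwp" → "gackgpkwp".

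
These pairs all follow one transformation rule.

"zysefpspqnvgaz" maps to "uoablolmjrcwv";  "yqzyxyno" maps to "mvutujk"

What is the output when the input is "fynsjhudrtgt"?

Each output is the input with this applied: delete the first character, then shift every letter 4 places backward in the alphabet (wrapping around).
Working it through for "fynsjhudrtgt": intermediate "ynsjhudrtgt", final "ujofdqznpcp".
(Check on "yqzyxyno": → "qzyxyno" → "mvutujk" ✓)

ujofdqznpcp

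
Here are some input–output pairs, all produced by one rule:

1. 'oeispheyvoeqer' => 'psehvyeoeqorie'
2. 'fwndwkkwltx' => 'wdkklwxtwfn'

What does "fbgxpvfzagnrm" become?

The transformation: move the first 3 characters to the end (rotate left by 3), then swap each adjacent pair of characters (1↔2, 3↔4, ...).
For "fbgxpvfzagnrm", step one produces "xpvfzagnrmfbg"; step two turns that into "pxfvazngmrbfg".

pxfvazngmrbfg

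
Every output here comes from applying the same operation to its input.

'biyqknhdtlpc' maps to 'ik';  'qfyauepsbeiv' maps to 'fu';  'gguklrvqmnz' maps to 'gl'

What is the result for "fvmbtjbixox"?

vt

What's happening: keep one character in every 3, starting at position 2 (positions 2nd, 5th, 8th, ...), then keep only the first 2 characters.
Starting from "fvmbtjbixox": after the first operation, "vtix"; after the second, "vt".
(Check on "gguklrvqmnz": → "glqz" → "gl" ✓)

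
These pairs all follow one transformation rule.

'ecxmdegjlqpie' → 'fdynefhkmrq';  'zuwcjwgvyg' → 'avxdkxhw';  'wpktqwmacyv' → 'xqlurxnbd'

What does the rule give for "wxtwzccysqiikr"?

Rule — delete the last 2 characters, then shift every letter 1 place forward in the alphabet (wrapping around).
Starting from "wxtwzccysqiikr": after the first operation, "wxtwzccysqii"; after the second, "xyuxaddztrjj".

xyuxaddztrjj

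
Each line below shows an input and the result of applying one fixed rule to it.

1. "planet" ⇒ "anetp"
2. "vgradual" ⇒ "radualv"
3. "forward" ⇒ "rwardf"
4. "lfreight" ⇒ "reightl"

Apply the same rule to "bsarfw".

arfwb

Rule — move the first 2 characters to the end (rotate left by 2), then delete the last character.
For "bsarfw", step one produces "arfwbs"; step two turns that into "arfwb".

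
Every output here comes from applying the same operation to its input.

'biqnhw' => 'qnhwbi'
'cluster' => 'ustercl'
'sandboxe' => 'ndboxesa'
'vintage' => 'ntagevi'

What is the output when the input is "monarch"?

narchmo

The transformation: move the first 2 characters to the end (rotate left by 2).
Applying that to "monarch" gives "narchmo".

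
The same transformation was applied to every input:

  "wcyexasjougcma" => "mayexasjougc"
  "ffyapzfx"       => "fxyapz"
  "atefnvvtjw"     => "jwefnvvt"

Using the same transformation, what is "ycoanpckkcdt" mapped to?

dtoanpckkc

The transformation: delete the first 2 characters, then move the last 2 characters to the front (rotate right by 2).
For "ycoanpckkcdt" the result is "dtoanpckkc".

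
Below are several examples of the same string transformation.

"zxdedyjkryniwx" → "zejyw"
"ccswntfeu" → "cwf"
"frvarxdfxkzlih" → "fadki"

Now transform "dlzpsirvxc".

dprc

What's happening: keep one character in every 3, starting at position 1 (positions 1st, 4th, 7th, ...).
Applying that to "dlzpsirvxc" gives "dprc".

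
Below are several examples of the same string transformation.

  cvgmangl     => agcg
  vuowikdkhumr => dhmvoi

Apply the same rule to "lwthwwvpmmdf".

The transformation: keep every other character starting from the first (positions 1st, 3rd, 5th, ...), then swap the front and back halves of the string.
On "lwthwwvpmmdf" that produces "vmdltw".
(Check on "cvgmangl": → "cgag" → "agcg" ✓)

vmdltw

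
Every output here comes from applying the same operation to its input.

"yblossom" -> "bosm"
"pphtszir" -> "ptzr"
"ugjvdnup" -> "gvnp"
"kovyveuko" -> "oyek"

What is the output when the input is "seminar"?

eia

The transformation: keep every other character starting from the second (positions 2nd, 4th, 6th, ...).
For "seminar" the result is "eia".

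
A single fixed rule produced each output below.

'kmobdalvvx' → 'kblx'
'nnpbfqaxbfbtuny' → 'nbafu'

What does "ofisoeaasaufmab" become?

Each output is the input with this applied: keep one character in every 3, starting at position 1 (positions 1st, 4th, 7th, ...).
Doing the same to "ofisoeaasaufmab": "osaam".

osaam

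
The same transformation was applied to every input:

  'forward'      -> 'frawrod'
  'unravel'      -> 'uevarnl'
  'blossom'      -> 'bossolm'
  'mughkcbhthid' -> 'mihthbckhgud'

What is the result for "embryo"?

eyrbmo

What's happening: reverse the string, then swap the first and last characters.
For "embryo", step one produces "oyrbme"; step two turns that into "eyrbmo".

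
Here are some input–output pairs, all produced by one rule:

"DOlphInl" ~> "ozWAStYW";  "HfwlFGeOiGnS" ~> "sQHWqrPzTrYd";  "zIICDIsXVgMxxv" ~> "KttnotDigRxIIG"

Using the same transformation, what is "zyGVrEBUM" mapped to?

KJrgCpmfx

The transformation: shift every letter 11 places forward in the alphabet (wrapping around), then flip the case of every letter.
On "zyGVrEBUM": the first step gives "kjRGcPMFX", and the second then gives "KJrgCpmfx".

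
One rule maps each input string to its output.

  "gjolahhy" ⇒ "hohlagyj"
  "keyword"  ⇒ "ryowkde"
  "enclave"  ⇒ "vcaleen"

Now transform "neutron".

The transformation: take characters alternately from the front and the back (1st, last, 2nd, 2nd-last, ...), then move the first 3 characters to the end (rotate left by 3).
On "neutron": the first step gives "nneourt", and the second then gives "ourtnne".
(Check on "gjolahhy": → "gyjhohla" → "hohlagyj" ✓)

ourtnne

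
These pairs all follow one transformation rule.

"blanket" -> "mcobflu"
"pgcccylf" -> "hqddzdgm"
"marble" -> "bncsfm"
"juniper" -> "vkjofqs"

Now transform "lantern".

bmuosfo

The rule is to swap each adjacent pair of characters (1↔2, 3↔4, ...), then shift every letter 1 place forward in the alphabet (wrapping around).
Starting from "lantern": after the first operation, "altnren"; after the second, "bmuosfo".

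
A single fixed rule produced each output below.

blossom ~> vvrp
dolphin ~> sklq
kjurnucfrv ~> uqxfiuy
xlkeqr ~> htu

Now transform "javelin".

What's happening: shift every letter 3 places forward in the alphabet (wrapping around), then delete the first 3 characters.
Applying both steps to "javelin": "mdyholq", then "holq".

holq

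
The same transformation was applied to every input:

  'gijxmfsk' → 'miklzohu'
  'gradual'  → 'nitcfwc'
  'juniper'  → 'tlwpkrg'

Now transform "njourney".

aplqwtpg

Looking at the pairs, the operation is to shift every letter 2 places forward in the alphabet (wrapping around), then move the last character to the front.
Working it through for "njourney": intermediate "plqwtpga", final "aplqwtpg".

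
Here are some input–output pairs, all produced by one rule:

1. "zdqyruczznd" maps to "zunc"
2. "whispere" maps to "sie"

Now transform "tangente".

tga

Rule — sort the characters into reverse alphabetical order, then keep one character in every 3, starting at position 2 (positions 2nd, 5th, 8th, ...).
On "tangente": the first step gives "ttnngeea", and the second then gives "tga".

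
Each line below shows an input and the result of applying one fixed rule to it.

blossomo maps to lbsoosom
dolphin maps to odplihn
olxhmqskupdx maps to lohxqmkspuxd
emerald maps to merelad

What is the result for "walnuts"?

Looking at the pairs, the operation is to swap each adjacent pair of characters (1↔2, 3↔4, ...).
So "walnuts" becomes "awnltus".

awnltus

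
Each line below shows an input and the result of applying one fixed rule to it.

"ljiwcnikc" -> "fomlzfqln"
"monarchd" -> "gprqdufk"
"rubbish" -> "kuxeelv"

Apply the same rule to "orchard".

grufkdu

Rule — shift every letter 3 places forward in the alphabet (wrapping around), then move the last character to the front.
For "orchard" the result is "grufkdu".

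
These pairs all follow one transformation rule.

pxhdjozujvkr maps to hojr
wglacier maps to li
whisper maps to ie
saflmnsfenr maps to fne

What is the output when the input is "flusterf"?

Rule — keep one character in every 3, starting at position 3 (positions 3rd, 6th, 9th, ...).
For "flusterf" the result is "ue".

ue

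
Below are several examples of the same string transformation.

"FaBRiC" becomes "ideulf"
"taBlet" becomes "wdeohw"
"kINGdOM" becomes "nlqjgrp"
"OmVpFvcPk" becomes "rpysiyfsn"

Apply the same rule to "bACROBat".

Each output is the input with this applied: shift every letter 3 places forward in the alphabet (wrapping around), then convert every letter to lowercase.
Working it through for "bACROBat": intermediate "eDFUREdw", final "edfuredw".

edfuredw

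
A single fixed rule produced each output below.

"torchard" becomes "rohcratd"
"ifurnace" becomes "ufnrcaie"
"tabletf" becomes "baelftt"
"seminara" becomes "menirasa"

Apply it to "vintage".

The transformation: move the first character to the end, then swap each adjacent pair of characters (1↔2, 3↔4, ...).
For "vintage" the result is "niategv".

niategv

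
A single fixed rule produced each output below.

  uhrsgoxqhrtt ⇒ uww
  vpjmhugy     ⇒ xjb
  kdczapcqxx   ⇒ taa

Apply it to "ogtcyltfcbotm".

rwp

Looking at the pairs, the operation is to shift every letter 3 places forward in the alphabet (wrapping around), then keep only the last 3 characters.
Starting from "ogtcyltfcbotm": after the first operation, "rjwfbowiferwp"; after the second, "rwp".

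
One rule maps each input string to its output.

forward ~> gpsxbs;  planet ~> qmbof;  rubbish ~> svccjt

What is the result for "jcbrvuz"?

kdcswv

Looking at the pairs, the operation is to shift every letter 1 place forward in the alphabet (wrapping around), then delete the last character.
Applying both steps to "jcbrvuz": "kdcswva", then "kdcswv".
(Check on "forward": → "gpsxbse" → "gpsxbs" ✓)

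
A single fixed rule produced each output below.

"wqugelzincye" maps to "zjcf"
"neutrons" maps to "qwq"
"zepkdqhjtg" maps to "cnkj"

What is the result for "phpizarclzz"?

The transformation: shift every letter 3 places forward in the alphabet (wrapping around), then keep one character in every 3, starting at position 1 (positions 1st, 4th, 7th, ...).
On "phpizarclzz": the first step gives "skslcdufocc", and the second then gives "sluc".

sluc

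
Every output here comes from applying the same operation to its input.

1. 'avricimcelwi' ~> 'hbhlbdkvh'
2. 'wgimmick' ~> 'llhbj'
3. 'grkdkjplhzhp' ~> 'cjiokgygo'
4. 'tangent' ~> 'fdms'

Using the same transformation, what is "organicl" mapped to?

The rule is to delete the first 3 characters, then shift every letter 1 place backward in the alphabet (wrapping around).
Applying both steps to "organicl": "anicl", then "zmhbk".

zmhbk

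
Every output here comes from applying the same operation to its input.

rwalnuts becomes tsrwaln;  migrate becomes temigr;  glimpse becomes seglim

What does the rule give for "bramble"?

In each case the input is transformed by: move the last 2 characters to the front (rotate right by 2), then delete the last character.
For "bramble", step one produces "lebramb"; step two turns that into "lebram".
(Check on "rwalnuts": → "tsrwalnu" → "tsrwaln" ✓)

lebram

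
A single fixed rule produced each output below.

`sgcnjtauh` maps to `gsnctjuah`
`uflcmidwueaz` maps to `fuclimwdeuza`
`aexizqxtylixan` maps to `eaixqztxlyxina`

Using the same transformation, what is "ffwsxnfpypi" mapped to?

Rule — swap each adjacent pair of characters (1↔2, 3↔4, ...).
"ffwsxnfpypi" → "ffswnxpfpyi".

ffswnxpfpyi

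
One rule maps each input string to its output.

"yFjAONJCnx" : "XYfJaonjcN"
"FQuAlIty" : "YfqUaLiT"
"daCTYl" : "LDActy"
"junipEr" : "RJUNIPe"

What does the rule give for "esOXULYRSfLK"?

kESoxulyrsFl

The rule is to flip the case of every letter, then move the last character to the front.
On "esOXULYRSfLK": the first step gives "ESoxulyrsFlk", and the second then gives "kESoxulyrsFl".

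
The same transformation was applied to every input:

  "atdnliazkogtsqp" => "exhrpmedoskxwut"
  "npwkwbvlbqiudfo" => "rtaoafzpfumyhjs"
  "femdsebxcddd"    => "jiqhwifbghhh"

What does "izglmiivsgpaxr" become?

mdkpqmmzwktebv

Each output is the input with this applied: shift every letter 4 places forward in the alphabet (wrapping around).
So "izglmiivsgpaxr" becomes "mdkpqmmzwktebv".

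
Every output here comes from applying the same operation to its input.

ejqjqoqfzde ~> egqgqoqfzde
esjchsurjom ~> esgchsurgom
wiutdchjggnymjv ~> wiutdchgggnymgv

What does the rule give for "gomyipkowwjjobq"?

The rule is to replace every "j" with "g".
Applying that to "gomyipkowwjjobq" gives "gomyipkowwggobq".

gomyipkowwggobq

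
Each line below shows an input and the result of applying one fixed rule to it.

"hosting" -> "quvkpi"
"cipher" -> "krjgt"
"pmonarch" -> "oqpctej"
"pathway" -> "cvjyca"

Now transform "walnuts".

cnpwvu

What's happening: delete the first character, then shift every letter 2 places forward in the alphabet (wrapping around).
On "walnuts": the first step gives "alnuts", and the second then gives "cnpwvu".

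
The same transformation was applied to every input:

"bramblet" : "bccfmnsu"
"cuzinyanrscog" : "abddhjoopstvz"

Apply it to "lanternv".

bfmoosuw

The rule is to shift every letter 1 place forward in the alphabet (wrapping around), then sort the characters into alphabetical order.
For "lanternv" the result is "bfmoosuw".
(Check on "bramblet": → "csbncmfu" → "bccfmnsu" ✓)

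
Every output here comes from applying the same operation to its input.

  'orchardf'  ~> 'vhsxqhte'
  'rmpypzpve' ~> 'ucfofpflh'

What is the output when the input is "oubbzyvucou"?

The rule is to shift every letter 10 places backward in the alphabet (wrapping around), then swap the first and last characters.
On "oubbzyvucou" that produces "kkrrpolksee".

kkrrpolksee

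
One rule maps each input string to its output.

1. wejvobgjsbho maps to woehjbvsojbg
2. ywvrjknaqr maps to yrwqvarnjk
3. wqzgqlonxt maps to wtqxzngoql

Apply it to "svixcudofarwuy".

Looking at the pairs, the operation is to take characters alternately from the front and the back (1st, last, 2nd, 2nd-last, ...).
So "svixcudofarwuy" becomes "syvuiwxrcaufdo".

syvuiwxrcaufdo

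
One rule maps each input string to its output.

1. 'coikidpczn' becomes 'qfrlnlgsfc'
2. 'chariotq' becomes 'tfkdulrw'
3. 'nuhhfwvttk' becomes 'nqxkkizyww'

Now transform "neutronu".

xqhxwurq

Rule — shift every letter 3 places forward in the alphabet (wrapping around), then move the last character to the front.
Starting from "neutronu": after the first operation, "qhxwurqx"; after the second, "xqhxwurq".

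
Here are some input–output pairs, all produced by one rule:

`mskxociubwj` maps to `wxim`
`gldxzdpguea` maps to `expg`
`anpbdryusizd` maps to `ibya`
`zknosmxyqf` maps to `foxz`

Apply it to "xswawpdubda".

dadx

The pattern: keep one character in every 3, starting at position 1 (positions 1st, 4th, 7th, ...), then swap the first and last characters.
For "xswawpdubda", step one produces "xadd"; step two turns that into "dadx".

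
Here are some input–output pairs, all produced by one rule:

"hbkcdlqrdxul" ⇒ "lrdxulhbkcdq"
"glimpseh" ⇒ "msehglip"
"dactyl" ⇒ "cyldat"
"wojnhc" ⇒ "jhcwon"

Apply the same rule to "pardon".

ronpad

Rule — swap the front and back halves of the string, then swap the first and last characters.
Starting from "pardon": after the first operation, "donpar"; after the second, "ronpad".
(Check on "wojnhc": → "nhcwoj" → "jhcwon" ✓)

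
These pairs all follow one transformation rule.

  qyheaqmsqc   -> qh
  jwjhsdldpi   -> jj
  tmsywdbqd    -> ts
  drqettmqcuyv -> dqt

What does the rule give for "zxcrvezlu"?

Looking at the pairs, the operation is to keep every other character starting from the first (positions 1st, 3rd, 5th, ...), then delete the last 3 characters.
On "zxcrvezlu": the first step gives "zcvzu", and the second then gives "zc".

zc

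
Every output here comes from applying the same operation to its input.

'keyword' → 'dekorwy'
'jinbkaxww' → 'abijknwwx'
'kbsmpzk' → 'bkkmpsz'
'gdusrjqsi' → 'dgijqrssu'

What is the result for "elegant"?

aeeglnt

What's happening: sort the characters into alphabetical order.
"elegant" → "aeeglnt".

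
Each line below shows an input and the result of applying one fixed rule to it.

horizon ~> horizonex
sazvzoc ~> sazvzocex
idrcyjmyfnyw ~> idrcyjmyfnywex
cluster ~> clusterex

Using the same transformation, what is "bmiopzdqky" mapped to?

The transformation: append "ex".
"bmiopzdqky" → "bmiopzdqkyex".

bmiopzdqkyex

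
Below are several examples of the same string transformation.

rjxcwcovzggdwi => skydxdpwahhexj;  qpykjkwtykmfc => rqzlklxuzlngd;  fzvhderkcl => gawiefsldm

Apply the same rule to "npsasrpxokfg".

What's happening: shift every letter 1 place forward in the alphabet (wrapping around).
Doing the same to "npsasrpxokfg": "oqtbtsqyplgh".

oqtbtsqyplgh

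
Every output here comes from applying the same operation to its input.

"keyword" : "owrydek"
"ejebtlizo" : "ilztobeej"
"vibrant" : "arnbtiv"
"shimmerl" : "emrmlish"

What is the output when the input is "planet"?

naeltp

The transformation: move the last 3 characters to the front (rotate right by 3), then take characters alternately from the front and the back (1st, last, 2nd, 2nd-last, ...).
On "planet": the first step gives "netpla", and the second then gives "naeltp".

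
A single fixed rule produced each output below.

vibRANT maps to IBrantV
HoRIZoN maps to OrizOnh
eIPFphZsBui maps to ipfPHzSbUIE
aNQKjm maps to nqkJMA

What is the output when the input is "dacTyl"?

The transformation: flip the case of every letter, then move the first character to the end.
For "dacTyl", step one produces "DACtYL"; step two turns that into "ACtYLD".

ACtYLD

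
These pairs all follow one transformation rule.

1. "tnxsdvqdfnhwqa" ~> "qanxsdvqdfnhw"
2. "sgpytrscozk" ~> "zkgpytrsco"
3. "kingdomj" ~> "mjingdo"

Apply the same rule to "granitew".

Looking at the pairs, the operation is to delete the first character, then move the last 2 characters to the front (rotate right by 2).
On "granitew": the first step gives "ranitew", and the second then gives "ewranit".

ewranit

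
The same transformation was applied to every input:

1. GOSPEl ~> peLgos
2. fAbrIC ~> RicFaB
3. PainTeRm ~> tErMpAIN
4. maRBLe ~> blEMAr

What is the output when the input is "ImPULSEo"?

lseOiMpu

Rule — swap the front and back halves of the string, then flip the case of every letter.
So "ImPULSEo" becomes "lseOiMpu".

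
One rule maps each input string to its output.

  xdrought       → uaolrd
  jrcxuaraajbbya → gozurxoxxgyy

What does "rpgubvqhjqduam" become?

omdrysnegnar

What's happening: shift every letter 3 places backward in the alphabet (wrapping around), then delete the last 2 characters.
Starting from "rpgubvqhjqduam": after the first operation, "omdrysnegnarxj"; after the second, "omdrysnegnar".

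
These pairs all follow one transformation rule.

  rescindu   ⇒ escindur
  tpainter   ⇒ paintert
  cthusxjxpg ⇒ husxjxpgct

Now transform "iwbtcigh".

wbtcighi

Each output is the input with this applied: swap the front and back halves of the string, then move the last 3 characters to the front (rotate right by 3).
"iwbtcigh" → "cighiwbt" → "wbtcighi".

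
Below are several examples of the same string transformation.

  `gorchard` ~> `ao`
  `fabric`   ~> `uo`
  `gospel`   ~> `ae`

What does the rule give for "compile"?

oau

Looking at the pairs, the operation is to shift every letter 12 places forward in the alphabet (wrapping around), then keep only the vowels.
On "compile" that produces "oau".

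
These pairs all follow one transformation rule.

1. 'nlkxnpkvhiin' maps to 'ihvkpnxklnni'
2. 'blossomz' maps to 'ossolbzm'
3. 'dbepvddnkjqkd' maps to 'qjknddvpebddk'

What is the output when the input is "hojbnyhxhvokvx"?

Rule — reverse the string, then move the first 2 characters to the end (rotate left by 2).
On "hojbnyhxhvokvx" that produces "kovhxhynbjohxv".

kovhxhynbjohxv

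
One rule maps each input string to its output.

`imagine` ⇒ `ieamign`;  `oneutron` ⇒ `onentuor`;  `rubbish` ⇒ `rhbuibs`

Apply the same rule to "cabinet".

Each output is the input with this applied: move the last character to the front, then swap each adjacent pair of characters (1↔2, 3↔4, ...).
Starting from "cabinet": after the first operation, "tcabine"; after the second, "ctbanie".

ctbanie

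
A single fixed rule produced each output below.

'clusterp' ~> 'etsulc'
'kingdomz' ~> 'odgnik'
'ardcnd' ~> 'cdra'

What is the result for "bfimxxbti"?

bxxmifb

Each output is the input with this applied: delete the last 2 characters, then reverse the string.
On "bfimxxbti": the first step gives "bfimxxb", and the second then gives "bxxmifb".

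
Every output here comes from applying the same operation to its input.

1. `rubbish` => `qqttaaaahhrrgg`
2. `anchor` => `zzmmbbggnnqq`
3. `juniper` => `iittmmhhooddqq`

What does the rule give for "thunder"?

Each output is the input with this applied: double every character, then shift every letter 1 place backward in the alphabet (wrapping around).
Working it through for "thunder": intermediate "tthhuunnddeerr", final "ssggttmmccddqq".

ssggttmmccddqq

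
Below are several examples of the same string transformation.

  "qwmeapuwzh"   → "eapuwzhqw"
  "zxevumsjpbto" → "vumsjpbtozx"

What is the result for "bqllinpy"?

linpybq

The pattern: move the first 3 characters to the end (rotate left by 3), then delete the last character.
Doing the same to "bqllinpy": "linpybq".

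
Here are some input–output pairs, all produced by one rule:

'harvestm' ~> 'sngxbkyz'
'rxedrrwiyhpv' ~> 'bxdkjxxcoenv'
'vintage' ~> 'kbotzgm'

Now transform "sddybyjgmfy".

Looking at the pairs, the operation is to shift every letter 6 places forward in the alphabet (wrapping around), then move the last character to the front.
"sddybyjgmfy" → "yjjehepmsle" → "eyjjehepmsl".

eyjjehepmsl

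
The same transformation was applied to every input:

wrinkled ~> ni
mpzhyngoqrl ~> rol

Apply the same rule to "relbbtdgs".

Rule — sort the characters into reverse alphabetical order, then keep one character in every 3, starting at position 3 (positions 3rd, 6th, 9th, ...).
"relbbtdgs" → "reb".

reb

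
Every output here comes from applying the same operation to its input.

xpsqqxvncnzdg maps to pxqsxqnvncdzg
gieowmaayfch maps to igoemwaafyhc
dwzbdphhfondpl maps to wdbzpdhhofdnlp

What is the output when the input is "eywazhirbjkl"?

yeawhzrijblk

Rule — swap each adjacent pair of characters (1↔2, 3↔4, ...).
On "eywazhirbjkl" that produces "yeawhzrijblk".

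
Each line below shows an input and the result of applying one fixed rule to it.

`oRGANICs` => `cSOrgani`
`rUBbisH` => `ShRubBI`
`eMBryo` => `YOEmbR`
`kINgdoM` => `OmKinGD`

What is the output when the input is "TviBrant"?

The pattern: move the last 2 characters to the front (rotate right by 2), then flip the case of every letter.
"TviBrant" → "NTtVIbRA".

NTtVIbRA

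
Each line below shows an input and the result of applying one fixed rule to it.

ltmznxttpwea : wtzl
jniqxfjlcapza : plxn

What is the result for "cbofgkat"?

The transformation: reverse the string, then keep one character in every 3, starting at position 3 (positions 3rd, 6th, 9th, ...).
"cbofgkat" → "ko".
(Check on "ltmznxttpwea": → "aewpttxnzmtl" → "wtzl" ✓)

ko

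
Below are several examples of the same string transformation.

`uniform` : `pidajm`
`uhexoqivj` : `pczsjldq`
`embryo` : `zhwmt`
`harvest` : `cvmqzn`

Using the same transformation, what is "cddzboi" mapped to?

Rule — delete the last character, then shift every letter 5 places backward in the alphabet (wrapping around).
For "cddzboi", step one produces "cddzbo"; step two turns that into "xyyuwj".

xyyuwj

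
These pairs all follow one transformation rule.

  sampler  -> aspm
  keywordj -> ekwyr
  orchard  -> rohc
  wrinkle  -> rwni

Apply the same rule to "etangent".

tenae

Each output is the input with this applied: swap each adjacent pair of characters (1↔2, 3↔4, ...), then delete the last 3 characters.
On "etangent": the first step gives "tenaegtn", and the second then gives "tenae".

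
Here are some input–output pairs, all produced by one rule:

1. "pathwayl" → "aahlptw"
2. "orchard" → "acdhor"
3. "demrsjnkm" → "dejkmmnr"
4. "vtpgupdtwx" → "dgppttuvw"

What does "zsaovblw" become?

ablosvw

Each output is the input with this applied: sort the characters into alphabetical order, then delete the last character.
On "zsaovblw" that produces "ablosvw".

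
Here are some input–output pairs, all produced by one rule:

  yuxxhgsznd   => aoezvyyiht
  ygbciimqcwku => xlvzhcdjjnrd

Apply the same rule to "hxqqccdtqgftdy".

ueziyrrddeurhg

The transformation: shift every letter 1 place forward in the alphabet (wrapping around), then move the last 3 characters to the front (rotate right by 3).
"hxqqccdtqgftdy" → "ueziyrrddeurhg".
(Check on "ygbciimqcwku": → "zhcdjjnrdxlv" → "xlvzhcdjjnrd" ✓)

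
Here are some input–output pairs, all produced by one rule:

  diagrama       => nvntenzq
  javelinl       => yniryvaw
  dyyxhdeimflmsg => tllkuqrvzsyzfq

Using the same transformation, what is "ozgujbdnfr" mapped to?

What's happening: shift every letter 13 places forward in the alphabet (wrapping around) — i.e. ROT13, then swap the first and last characters.
For "ozgujbdnfr", step one produces "bmthwoqase"; step two turns that into "emthwoqasb".

emthwoqasb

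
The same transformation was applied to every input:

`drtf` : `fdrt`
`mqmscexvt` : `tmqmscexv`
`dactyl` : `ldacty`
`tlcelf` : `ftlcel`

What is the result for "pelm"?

mpel

In each case the input is transformed by: move the last character to the front.
Doing the same to "pelm": "mpel".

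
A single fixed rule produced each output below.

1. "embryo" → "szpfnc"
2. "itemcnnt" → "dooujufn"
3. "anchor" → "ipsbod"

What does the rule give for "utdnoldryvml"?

eszwnmvueopm

What's happening: shift every letter 1 place forward in the alphabet (wrapping around), then swap the front and back halves of the string.
So "utdnoldryvml" becomes "eszwnmvueopm".
(Check on "itemcnnt": → "jufndoou" → "dooujufn" ✓)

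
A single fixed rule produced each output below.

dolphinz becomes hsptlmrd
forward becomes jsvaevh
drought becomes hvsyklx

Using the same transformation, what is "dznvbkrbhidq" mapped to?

hdrzfovflmhu

The transformation: shift every letter 4 places forward in the alphabet (wrapping around).
"dznvbkrbhidq" → "hdrzfovflmhu".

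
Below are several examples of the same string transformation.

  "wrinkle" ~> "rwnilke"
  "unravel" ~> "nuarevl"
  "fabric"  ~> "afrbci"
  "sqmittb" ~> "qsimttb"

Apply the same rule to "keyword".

ekwyrod

The pattern: swap each adjacent pair of characters (1↔2, 3↔4, ...).
Doing the same to "keyword": "ekwyrod".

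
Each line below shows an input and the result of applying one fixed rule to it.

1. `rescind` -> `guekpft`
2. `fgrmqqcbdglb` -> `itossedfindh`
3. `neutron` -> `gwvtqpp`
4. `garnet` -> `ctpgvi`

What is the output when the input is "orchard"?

Each output is the input with this applied: move the first character to the end, then shift every letter 2 places forward in the alphabet (wrapping around).
Starting from "orchard": after the first operation, "rchardo"; after the second, "tejctfq".
(Check on "rescind": → "escindr" → "guekpft" ✓)

tejctfq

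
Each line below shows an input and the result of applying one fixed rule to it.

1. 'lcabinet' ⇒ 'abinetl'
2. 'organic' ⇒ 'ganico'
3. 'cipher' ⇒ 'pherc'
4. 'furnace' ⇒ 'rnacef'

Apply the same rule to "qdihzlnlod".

Rule — move the first 2 characters to the end (rotate left by 2), then delete the last character.
Applying both steps to "qdihzlnlod": "ihzlnlodqd", then "ihzlnlodq".

ihzlnlodq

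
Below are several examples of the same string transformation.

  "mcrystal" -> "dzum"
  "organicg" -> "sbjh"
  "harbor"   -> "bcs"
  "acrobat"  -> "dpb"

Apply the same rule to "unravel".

The transformation: keep every other character starting from the second (positions 2nd, 4th, 6th, ...), then shift every letter 1 place forward in the alphabet (wrapping around).
On "unravel" that produces "obf".

obf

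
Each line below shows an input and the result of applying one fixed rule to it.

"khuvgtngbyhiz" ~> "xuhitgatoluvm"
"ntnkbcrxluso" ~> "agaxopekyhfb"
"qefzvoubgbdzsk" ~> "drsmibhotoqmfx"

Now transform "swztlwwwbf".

The rule is to shift every letter 13 places forward in the alphabet (wrapping around) — i.e. ROT13.
For "swztlwwwbf" the result is "fjmgyjjjos".

fjmgyjjjos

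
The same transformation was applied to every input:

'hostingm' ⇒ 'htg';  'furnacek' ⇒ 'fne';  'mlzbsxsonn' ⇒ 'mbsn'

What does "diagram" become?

dgm

Each output is the input with this applied: keep one character in every 3, starting at position 1 (positions 1st, 4th, 7th, ...).
"diagram" → "dgm".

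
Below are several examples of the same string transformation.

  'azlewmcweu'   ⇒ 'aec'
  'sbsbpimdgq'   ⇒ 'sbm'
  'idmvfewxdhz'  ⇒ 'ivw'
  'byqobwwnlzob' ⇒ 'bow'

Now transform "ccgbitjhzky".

What's happening: delete the last 3 characters, then keep one character in every 3, starting at position 1 (positions 1st, 4th, 7th, ...).
So "ccgbitjhzky" becomes "cbj".

cbj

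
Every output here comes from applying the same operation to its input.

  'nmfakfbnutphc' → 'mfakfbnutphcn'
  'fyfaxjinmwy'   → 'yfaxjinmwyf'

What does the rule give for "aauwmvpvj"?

auwmvpvja

The pattern: move the first character to the end.
On "aauwmvpvj" that produces "auwmvpvja".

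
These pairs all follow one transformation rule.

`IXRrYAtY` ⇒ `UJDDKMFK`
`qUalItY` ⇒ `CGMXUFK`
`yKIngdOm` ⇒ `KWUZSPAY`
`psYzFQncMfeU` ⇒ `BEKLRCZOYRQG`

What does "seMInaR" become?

EQYUZMD

The transformation: shift every letter 12 places forward in the alphabet (wrapping around), then convert every letter to uppercase.
Working it through for "seMInaR": intermediate "eqYUzmD", final "EQYUZMD".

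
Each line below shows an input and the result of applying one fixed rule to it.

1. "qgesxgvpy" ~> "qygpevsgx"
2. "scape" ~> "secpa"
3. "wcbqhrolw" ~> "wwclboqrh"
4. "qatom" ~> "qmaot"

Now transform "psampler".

prsealmp

In each case the input is transformed by: take characters alternately from the front and the back (1st, last, 2nd, 2nd-last, ...).
For "psampler" the result is "prsealmp".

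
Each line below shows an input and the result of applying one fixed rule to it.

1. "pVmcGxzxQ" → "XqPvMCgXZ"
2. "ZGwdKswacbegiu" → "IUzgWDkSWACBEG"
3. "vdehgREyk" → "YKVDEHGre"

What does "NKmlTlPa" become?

pAnkMLtL

Looking at the pairs, the operation is to move the last 2 characters to the front (rotate right by 2), then flip the case of every letter.
Working it through for "NKmlTlPa": intermediate "PaNKmlTl", final "pAnkMLtL".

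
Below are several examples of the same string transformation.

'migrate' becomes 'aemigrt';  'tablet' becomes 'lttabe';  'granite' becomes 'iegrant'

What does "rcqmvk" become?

mkrcqv

The transformation: move the last 2 characters to the front (rotate right by 2), then swap the first and last characters.
Applying both steps to "rcqmvk": "vkrcqm", then "mkrcqv".
(Check on "migrate": → "temigra" → "aemigrt" ✓)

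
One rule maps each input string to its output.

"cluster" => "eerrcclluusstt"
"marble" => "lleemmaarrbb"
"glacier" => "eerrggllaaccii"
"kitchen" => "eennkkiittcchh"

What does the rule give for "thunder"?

The pattern: move the last 2 characters to the front (rotate right by 2), then double every character.
"thunder" → "eerrtthhuunndd".
(Check on "kitchen": → "enkitch" → "eennkkiittcchh" ✓)

eerrtthhuunndd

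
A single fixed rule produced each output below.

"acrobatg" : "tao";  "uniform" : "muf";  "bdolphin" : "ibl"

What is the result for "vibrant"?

The rule is to keep one character in every 3, starting at position 1 (positions 1st, 4th, 7th, ...), then move the last character to the front.
"vibrant" → "tvr".

tvr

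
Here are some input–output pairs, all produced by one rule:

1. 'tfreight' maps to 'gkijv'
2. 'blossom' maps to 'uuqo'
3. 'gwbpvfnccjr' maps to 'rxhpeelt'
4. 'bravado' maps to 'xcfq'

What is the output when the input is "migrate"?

What's happening: delete the first 3 characters, then shift every letter 2 places forward in the alphabet (wrapping around).
Applying that to "migrate" gives "tcvg".

tcvg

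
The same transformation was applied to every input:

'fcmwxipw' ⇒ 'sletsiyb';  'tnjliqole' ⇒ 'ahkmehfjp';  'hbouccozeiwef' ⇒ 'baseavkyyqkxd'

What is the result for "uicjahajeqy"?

Each output is the input with this applied: shift every letter 4 places backward in the alphabet (wrapping around), then reverse the string.
Starting from "uicjahajeqy": after the first operation, "qeyfwdwfamu"; after the second, "umafwdwfyeq".

umafwdwfyeq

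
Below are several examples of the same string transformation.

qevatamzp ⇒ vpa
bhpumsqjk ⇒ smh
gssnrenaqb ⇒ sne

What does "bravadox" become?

vda

The transformation: sort the characters into reverse alphabetical order, then keep one character in every 3, starting at position 2 (positions 2nd, 5th, 8th, ...).
For "bravadox", step one produces "xvrodbaa"; step two turns that into "vda".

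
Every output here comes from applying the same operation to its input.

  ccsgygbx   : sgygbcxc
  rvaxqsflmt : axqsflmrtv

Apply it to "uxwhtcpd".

Rule — swap the first and last characters, then move the first 2 characters to the end (rotate left by 2).
For "uxwhtcpd", step one produces "dxwhtcpu"; step two turns that into "whtcpudx".

whtcpudx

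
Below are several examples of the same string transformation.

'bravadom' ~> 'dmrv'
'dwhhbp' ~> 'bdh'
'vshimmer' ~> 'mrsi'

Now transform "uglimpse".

The rule is to swap the front and back halves of the string, then keep every other character starting from the second (positions 2nd, 4th, 6th, ...).
For "uglimpse", step one produces "mpseugli"; step two turns that into "pegi".

pegi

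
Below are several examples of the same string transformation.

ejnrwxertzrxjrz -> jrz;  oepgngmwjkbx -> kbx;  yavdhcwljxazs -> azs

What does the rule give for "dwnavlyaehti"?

hti

In each case the input is transformed by: keep only the last 3 characters.
On "dwnavlyaehti" that produces "hti".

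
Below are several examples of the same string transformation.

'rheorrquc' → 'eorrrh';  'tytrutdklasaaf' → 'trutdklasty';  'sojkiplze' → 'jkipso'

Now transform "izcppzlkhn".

Rule — delete the last 3 characters, then move the first 2 characters to the end (rotate left by 2).
On "izcppzlkhn": the first step gives "izcppzl", and the second then gives "cppzliz".
(Check on "tytrutdklasaaf": → "tytrutdklas" → "trutdklasty" ✓)

cppzliz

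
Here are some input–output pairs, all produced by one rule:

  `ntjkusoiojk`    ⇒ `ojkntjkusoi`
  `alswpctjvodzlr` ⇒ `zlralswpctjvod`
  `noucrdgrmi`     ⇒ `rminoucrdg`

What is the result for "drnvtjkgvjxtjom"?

jomdrnvtjkgvjxt

In each case the input is transformed by: move the last 3 characters to the front (rotate right by 3).
Doing the same to "drnvtjkgvjxtjom": "jomdrnvtjkgvjxt".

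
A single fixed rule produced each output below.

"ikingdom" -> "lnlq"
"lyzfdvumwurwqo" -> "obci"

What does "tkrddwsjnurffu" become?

wnug

The rule is to shift every letter 3 places forward in the alphabet (wrapping around), then keep only the first 4 characters.
Working it through for "tkrddwsjnurffu": intermediate "wnuggzvmqxuiix", final "wnug".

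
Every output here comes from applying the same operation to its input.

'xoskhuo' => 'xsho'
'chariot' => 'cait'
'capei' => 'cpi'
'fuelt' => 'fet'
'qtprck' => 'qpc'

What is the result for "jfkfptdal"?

The rule is to keep every other character starting from the first (positions 1st, 3rd, 5th, ...).
For "jfkfptdal" the result is "jkpdl".

jkpdl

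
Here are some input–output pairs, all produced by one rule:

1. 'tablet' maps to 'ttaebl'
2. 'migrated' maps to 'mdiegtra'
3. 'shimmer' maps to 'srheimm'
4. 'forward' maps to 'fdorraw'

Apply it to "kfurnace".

The rule is to take characters alternately from the front and the back (1st, last, 2nd, 2nd-last, ...).
Applying that to "kfurnace" gives "kefcuarn".

kefcuarn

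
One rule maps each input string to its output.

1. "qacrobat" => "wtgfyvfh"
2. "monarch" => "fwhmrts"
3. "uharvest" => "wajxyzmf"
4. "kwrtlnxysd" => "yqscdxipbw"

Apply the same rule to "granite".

Looking at the pairs, the operation is to move the first 3 characters to the end (rotate left by 3), then shift every letter 5 places forward in the alphabet (wrapping around).
Applying both steps to "granite": "nitegra", then "snyjlwf".

snyjlwf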